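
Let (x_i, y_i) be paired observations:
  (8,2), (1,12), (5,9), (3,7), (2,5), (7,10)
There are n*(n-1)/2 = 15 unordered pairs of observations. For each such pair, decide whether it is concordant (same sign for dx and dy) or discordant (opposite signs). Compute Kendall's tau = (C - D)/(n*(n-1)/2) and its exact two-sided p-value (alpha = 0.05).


Step 1: Enumerate the 15 unordered pairs (i,j) with i<j and classify each by sign(x_j-x_i) * sign(y_j-y_i).
  (1,2):dx=-7,dy=+10->D; (1,3):dx=-3,dy=+7->D; (1,4):dx=-5,dy=+5->D; (1,5):dx=-6,dy=+3->D
  (1,6):dx=-1,dy=+8->D; (2,3):dx=+4,dy=-3->D; (2,4):dx=+2,dy=-5->D; (2,5):dx=+1,dy=-7->D
  (2,6):dx=+6,dy=-2->D; (3,4):dx=-2,dy=-2->C; (3,5):dx=-3,dy=-4->C; (3,6):dx=+2,dy=+1->C
  (4,5):dx=-1,dy=-2->C; (4,6):dx=+4,dy=+3->C; (5,6):dx=+5,dy=+5->C
Step 2: C = 6, D = 9, total pairs = 15.
Step 3: tau = (C - D)/(n(n-1)/2) = (6 - 9)/15 = -0.200000.
Step 4: Exact two-sided p-value (enumerate n! = 720 permutations of y under H0): p = 0.719444.
Step 5: alpha = 0.05. fail to reject H0.

tau_b = -0.2000 (C=6, D=9), p = 0.719444, fail to reject H0.


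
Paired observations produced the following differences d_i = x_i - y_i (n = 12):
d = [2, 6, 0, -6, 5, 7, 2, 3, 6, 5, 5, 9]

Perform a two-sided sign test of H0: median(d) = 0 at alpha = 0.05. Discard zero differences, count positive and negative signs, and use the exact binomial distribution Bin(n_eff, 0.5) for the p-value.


Step 1: Discard zero differences. Original n = 12; n_eff = number of nonzero differences = 11.
Nonzero differences (with sign): +2, +6, -6, +5, +7, +2, +3, +6, +5, +5, +9
Step 2: Count signs: positive = 10, negative = 1.
Step 3: Under H0: P(positive) = 0.5, so the number of positives S ~ Bin(11, 0.5).
Step 4: Two-sided exact p-value = sum of Bin(11,0.5) probabilities at or below the observed probability = 0.011719.
Step 5: alpha = 0.05. reject H0.

n_eff = 11, pos = 10, neg = 1, p = 0.011719, reject H0.


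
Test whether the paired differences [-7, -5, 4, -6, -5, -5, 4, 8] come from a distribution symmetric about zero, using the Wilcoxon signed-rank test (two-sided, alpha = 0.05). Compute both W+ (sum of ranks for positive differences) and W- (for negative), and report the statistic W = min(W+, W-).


Step 1: Drop any zero differences (none here) and take |d_i|.
|d| = [7, 5, 4, 6, 5, 5, 4, 8]
Step 2: Midrank |d_i| (ties get averaged ranks).
ranks: |7|->7, |5|->4, |4|->1.5, |6|->6, |5|->4, |5|->4, |4|->1.5, |8|->8
Step 3: Attach original signs; sum ranks with positive sign and with negative sign.
W+ = 1.5 + 1.5 + 8 = 11
W- = 7 + 4 + 6 + 4 + 4 = 25
(Check: W+ + W- = 36 should equal n(n+1)/2 = 36.)
Step 4: Test statistic W = min(W+, W-) = 11.
Step 5: Ties in |d|, so use the tie-corrected normal approximation.
        E[W] = n(n+1)/4 = 8*9/4 = 18.
        Tie groups: |d|=4 (t=2), |d|=5 (t=3); sum(t^3 - t) = 30.
        Var[W] = n(n+1)(2n+1)/24 - sum(t^3-t)/48 = 1224/24 - 30/48 = 50.375.
        z = (W - E[W]) / sqrt(Var[W]) = (11 - 18) / 7.0975 = -0.9863.
        Two-sided p = 2*Phi(z) = 0.324007.
Step 6: alpha = 0.05. fail to reject H0.

W+ = 11, W- = 25, W = min = 11, p = 0.324007, fail to reject H0.


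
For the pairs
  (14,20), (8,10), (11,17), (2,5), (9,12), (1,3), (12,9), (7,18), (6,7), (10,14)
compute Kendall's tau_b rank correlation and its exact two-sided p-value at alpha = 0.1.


Step 1: Enumerate the 45 unordered pairs (i,j) with i<j and classify each by sign(x_j-x_i) * sign(y_j-y_i).
  (1,2):dx=-6,dy=-10->C; (1,3):dx=-3,dy=-3->C; (1,4):dx=-12,dy=-15->C; (1,5):dx=-5,dy=-8->C
  (1,6):dx=-13,dy=-17->C; (1,7):dx=-2,dy=-11->C; (1,8):dx=-7,dy=-2->C; (1,9):dx=-8,dy=-13->C
  (1,10):dx=-4,dy=-6->C; (2,3):dx=+3,dy=+7->C; (2,4):dx=-6,dy=-5->C; (2,5):dx=+1,dy=+2->C
  (2,6):dx=-7,dy=-7->C; (2,7):dx=+4,dy=-1->D; (2,8):dx=-1,dy=+8->D; (2,9):dx=-2,dy=-3->C
  (2,10):dx=+2,dy=+4->C; (3,4):dx=-9,dy=-12->C; (3,5):dx=-2,dy=-5->C; (3,6):dx=-10,dy=-14->C
  (3,7):dx=+1,dy=-8->D; (3,8):dx=-4,dy=+1->D; (3,9):dx=-5,dy=-10->C; (3,10):dx=-1,dy=-3->C
  (4,5):dx=+7,dy=+7->C; (4,6):dx=-1,dy=-2->C; (4,7):dx=+10,dy=+4->C; (4,8):dx=+5,dy=+13->C
  (4,9):dx=+4,dy=+2->C; (4,10):dx=+8,dy=+9->C; (5,6):dx=-8,dy=-9->C; (5,7):dx=+3,dy=-3->D
  (5,8):dx=-2,dy=+6->D; (5,9):dx=-3,dy=-5->C; (5,10):dx=+1,dy=+2->C; (6,7):dx=+11,dy=+6->C
  (6,8):dx=+6,dy=+15->C; (6,9):dx=+5,dy=+4->C; (6,10):dx=+9,dy=+11->C; (7,8):dx=-5,dy=+9->D
  (7,9):dx=-6,dy=-2->C; (7,10):dx=-2,dy=+5->D; (8,9):dx=-1,dy=-11->C; (8,10):dx=+3,dy=-4->D
  (9,10):dx=+4,dy=+7->C
Step 2: C = 36, D = 9, total pairs = 45.
Step 3: tau = (C - D)/(n(n-1)/2) = (36 - 9)/45 = 0.600000.
Step 4: Exact two-sided p-value (enumerate n! = 3628800 permutations of y under H0): p = 0.016666.
Step 5: alpha = 0.1. reject H0.

tau_b = 0.6000 (C=36, D=9), p = 0.016666, reject H0.


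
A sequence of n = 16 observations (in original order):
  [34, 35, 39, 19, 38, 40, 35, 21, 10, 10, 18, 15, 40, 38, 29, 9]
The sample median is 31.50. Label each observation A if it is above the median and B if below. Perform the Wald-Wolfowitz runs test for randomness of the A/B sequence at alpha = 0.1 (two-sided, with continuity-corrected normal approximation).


Step 1: Compute median = 31.50; label A = above, B = below.
Labels in order: AAABAAABBBBBAABB  (n_A = 8, n_B = 8)
Step 2: Count runs R = 6.
Step 3: Under H0 (random ordering), E[R] = 2*n_A*n_B/(n_A+n_B) + 1 = 2*8*8/16 + 1 = 9.0000.
        Var[R] = 2*n_A*n_B*(2*n_A*n_B - n_A - n_B) / ((n_A+n_B)^2 * (n_A+n_B-1)) = 14336/3840 = 3.7333.
        SD[R] = 1.9322.
Step 4: Continuity-corrected z = (R + 0.5 - E[R]) / SD[R] = (6 + 0.5 - 9.0000) / 1.9322 = -1.2939.
Step 5: Two-sided p-value via normal approximation = 2*(1 - Phi(|z|)) = 0.195709.
Step 6: alpha = 0.1. fail to reject H0.

R = 6, z = -1.2939, p = 0.195709, fail to reject H0.


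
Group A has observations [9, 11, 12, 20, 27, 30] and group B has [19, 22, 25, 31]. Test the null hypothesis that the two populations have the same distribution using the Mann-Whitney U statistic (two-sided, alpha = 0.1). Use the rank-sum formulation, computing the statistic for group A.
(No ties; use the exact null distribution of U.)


Step 1: Combine and sort all 10 observations; assign midranks.
sorted (value, group): (9,X), (11,X), (12,X), (19,Y), (20,X), (22,Y), (25,Y), (27,X), (30,X), (31,Y)
ranks: 9->1, 11->2, 12->3, 19->4, 20->5, 22->6, 25->7, 27->8, 30->9, 31->10
Step 2: Rank sum for X: R1 = 1 + 2 + 3 + 5 + 8 + 9 = 28.
Step 3: U_X = R1 - n1(n1+1)/2 = 28 - 6*7/2 = 28 - 21 = 7.
       U_Y = n1*n2 - U_X = 24 - 7 = 17.
Step 4: No ties, so the exact null distribution of U (based on enumerating the C(10,6) = 210 equally likely rank assignments) gives the two-sided p-value.
Step 5: p-value = 0.352381; compare to alpha = 0.1. fail to reject H0.

U_X = 7, p = 0.352381, fail to reject H0 at alpha = 0.1.


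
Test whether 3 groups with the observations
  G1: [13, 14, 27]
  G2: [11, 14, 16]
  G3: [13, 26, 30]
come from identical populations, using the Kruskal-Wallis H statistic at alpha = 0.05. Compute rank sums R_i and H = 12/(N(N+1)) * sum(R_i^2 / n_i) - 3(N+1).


Step 1: Combine all N = 9 observations and assign midranks.
sorted (value, group, rank): (11,G2,1), (13,G1,2.5), (13,G3,2.5), (14,G1,4.5), (14,G2,4.5), (16,G2,6), (26,G3,7), (27,G1,8), (30,G3,9)
Step 2: Sum ranks within each group.
R_1 = 15 (n_1 = 3)
R_2 = 11.5 (n_2 = 3)
R_3 = 18.5 (n_3 = 3)
Step 3: H = 12/(N(N+1)) * sum(R_i^2/n_i) - 3(N+1)
     = 12/(9*10) * (15^2/3 + 11.5^2/3 + 18.5^2/3) - 3*10
     = 0.133333 * 233.167 - 30
     = 1.088889.
Step 4: Ties present; correction factor C = 1 - 12/(9^3 - 9) = 0.983333. Corrected H = 1.088889 / 0.983333 = 1.107345.
Step 5: Under H0, H ~ chi^2(2); p-value = 0.574835.
Step 6: alpha = 0.05. fail to reject H0.

H = 1.1073, df = 2, p = 0.574835, fail to reject H0.


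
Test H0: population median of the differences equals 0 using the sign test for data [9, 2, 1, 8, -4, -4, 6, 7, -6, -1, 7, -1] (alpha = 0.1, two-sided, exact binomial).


Step 1: Discard zero differences. Original n = 12; n_eff = number of nonzero differences = 12.
Nonzero differences (with sign): +9, +2, +1, +8, -4, -4, +6, +7, -6, -1, +7, -1
Step 2: Count signs: positive = 7, negative = 5.
Step 3: Under H0: P(positive) = 0.5, so the number of positives S ~ Bin(12, 0.5).
Step 4: Two-sided exact p-value = sum of Bin(12,0.5) probabilities at or below the observed probability = 0.774414.
Step 5: alpha = 0.1. fail to reject H0.

n_eff = 12, pos = 7, neg = 5, p = 0.774414, fail to reject H0.


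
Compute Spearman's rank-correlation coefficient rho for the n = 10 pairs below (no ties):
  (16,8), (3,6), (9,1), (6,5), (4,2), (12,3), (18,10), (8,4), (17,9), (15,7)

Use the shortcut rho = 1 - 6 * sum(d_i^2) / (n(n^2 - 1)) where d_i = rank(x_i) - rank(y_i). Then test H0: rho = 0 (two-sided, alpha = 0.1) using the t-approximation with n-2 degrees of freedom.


Step 1: Rank x and y separately (midranks; no ties here).
rank(x): 16->8, 3->1, 9->5, 6->3, 4->2, 12->6, 18->10, 8->4, 17->9, 15->7
rank(y): 8->8, 6->6, 1->1, 5->5, 2->2, 3->3, 10->10, 4->4, 9->9, 7->7
Step 2: d_i = R_x(i) - R_y(i); compute d_i^2.
  (8-8)^2=0, (1-6)^2=25, (5-1)^2=16, (3-5)^2=4, (2-2)^2=0, (6-3)^2=9, (10-10)^2=0, (4-4)^2=0, (9-9)^2=0, (7-7)^2=0
sum(d^2) = 54.
Step 3: rho = 1 - 6*54 / (10*(10^2 - 1)) = 1 - 324/990 = 0.672727.
Step 4: Under H0, t = rho * sqrt((n-2)/(1-rho^2)) = 2.5717 ~ t(8).
Step 5: Two-sided p-value from the t-distribution with 8 df = 0.033041.
Step 6: alpha = 0.1. reject H0.

rho = 0.6727, p = 0.033041, reject H0 at alpha = 0.1.


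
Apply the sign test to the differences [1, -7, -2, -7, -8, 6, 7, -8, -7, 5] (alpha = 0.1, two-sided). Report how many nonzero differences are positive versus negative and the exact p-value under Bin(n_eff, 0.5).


Step 1: Discard zero differences. Original n = 10; n_eff = number of nonzero differences = 10.
Nonzero differences (with sign): +1, -7, -2, -7, -8, +6, +7, -8, -7, +5
Step 2: Count signs: positive = 4, negative = 6.
Step 3: Under H0: P(positive) = 0.5, so the number of positives S ~ Bin(10, 0.5).
Step 4: Two-sided exact p-value = sum of Bin(10,0.5) probabilities at or below the observed probability = 0.753906.
Step 5: alpha = 0.1. fail to reject H0.

n_eff = 10, pos = 4, neg = 6, p = 0.753906, fail to reject H0.


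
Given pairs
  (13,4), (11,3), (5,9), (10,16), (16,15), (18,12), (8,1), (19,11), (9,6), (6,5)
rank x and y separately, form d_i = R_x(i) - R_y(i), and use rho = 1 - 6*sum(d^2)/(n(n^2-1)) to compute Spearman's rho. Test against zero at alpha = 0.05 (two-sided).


Step 1: Rank x and y separately (midranks; no ties here).
rank(x): 13->7, 11->6, 5->1, 10->5, 16->8, 18->9, 8->3, 19->10, 9->4, 6->2
rank(y): 4->3, 3->2, 9->6, 16->10, 15->9, 12->8, 1->1, 11->7, 6->5, 5->4
Step 2: d_i = R_x(i) - R_y(i); compute d_i^2.
  (7-3)^2=16, (6-2)^2=16, (1-6)^2=25, (5-10)^2=25, (8-9)^2=1, (9-8)^2=1, (3-1)^2=4, (10-7)^2=9, (4-5)^2=1, (2-4)^2=4
sum(d^2) = 102.
Step 3: rho = 1 - 6*102 / (10*(10^2 - 1)) = 1 - 612/990 = 0.381818.
Step 4: Under H0, t = rho * sqrt((n-2)/(1-rho^2)) = 1.1685 ~ t(8).
Step 5: Two-sided p-value from the t-distribution with 8 df = 0.276255.
Step 6: alpha = 0.05. fail to reject H0.

rho = 0.3818, p = 0.276255, fail to reject H0 at alpha = 0.05.


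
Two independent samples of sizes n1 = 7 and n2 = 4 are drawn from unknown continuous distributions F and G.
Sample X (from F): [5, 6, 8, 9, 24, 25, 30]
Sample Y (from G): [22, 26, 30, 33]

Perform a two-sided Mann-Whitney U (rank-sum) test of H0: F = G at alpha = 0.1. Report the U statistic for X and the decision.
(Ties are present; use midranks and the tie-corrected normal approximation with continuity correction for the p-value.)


Step 1: Combine and sort all 11 observations; assign midranks.
sorted (value, group): (5,X), (6,X), (8,X), (9,X), (22,Y), (24,X), (25,X), (26,Y), (30,X), (30,Y), (33,Y)
ranks: 5->1, 6->2, 8->3, 9->4, 22->5, 24->6, 25->7, 26->8, 30->9.5, 30->9.5, 33->11
Step 2: Rank sum for X: R1 = 1 + 2 + 3 + 4 + 6 + 7 + 9.5 = 32.5.
Step 3: U_X = R1 - n1(n1+1)/2 = 32.5 - 7*8/2 = 32.5 - 28 = 4.5.
       U_Y = n1*n2 - U_X = 28 - 4.5 = 23.5.
Step 4: Ties are present, so use the tie-corrected normal approximation (with continuity correction) for the p-value.
Step 5: p-value = 0.088247; compare to alpha = 0.1. reject H0.

U_X = 4.5, p = 0.088247, reject H0 at alpha = 0.1.


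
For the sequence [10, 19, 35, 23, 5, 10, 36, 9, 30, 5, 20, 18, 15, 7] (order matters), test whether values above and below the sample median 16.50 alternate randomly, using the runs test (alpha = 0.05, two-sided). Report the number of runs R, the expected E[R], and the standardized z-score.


Step 1: Compute median = 16.50; label A = above, B = below.
Labels in order: BAAABBABABAABB  (n_A = 7, n_B = 7)
Step 2: Count runs R = 9.
Step 3: Under H0 (random ordering), E[R] = 2*n_A*n_B/(n_A+n_B) + 1 = 2*7*7/14 + 1 = 8.0000.
        Var[R] = 2*n_A*n_B*(2*n_A*n_B - n_A - n_B) / ((n_A+n_B)^2 * (n_A+n_B-1)) = 8232/2548 = 3.2308.
        SD[R] = 1.7974.
Step 4: Continuity-corrected z = (R - 0.5 - E[R]) / SD[R] = (9 - 0.5 - 8.0000) / 1.7974 = 0.2782.
Step 5: Two-sided p-value via normal approximation = 2*(1 - Phi(|z|)) = 0.780879.
Step 6: alpha = 0.05. fail to reject H0.

R = 9, z = 0.2782, p = 0.780879, fail to reject H0.


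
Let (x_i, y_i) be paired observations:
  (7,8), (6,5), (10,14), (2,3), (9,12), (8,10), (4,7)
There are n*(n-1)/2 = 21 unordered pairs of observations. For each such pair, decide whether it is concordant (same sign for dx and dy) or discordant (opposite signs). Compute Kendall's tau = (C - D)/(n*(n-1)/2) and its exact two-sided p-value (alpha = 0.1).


Step 1: Enumerate the 21 unordered pairs (i,j) with i<j and classify each by sign(x_j-x_i) * sign(y_j-y_i).
  (1,2):dx=-1,dy=-3->C; (1,3):dx=+3,dy=+6->C; (1,4):dx=-5,dy=-5->C; (1,5):dx=+2,dy=+4->C
  (1,6):dx=+1,dy=+2->C; (1,7):dx=-3,dy=-1->C; (2,3):dx=+4,dy=+9->C; (2,4):dx=-4,dy=-2->C
  (2,5):dx=+3,dy=+7->C; (2,6):dx=+2,dy=+5->C; (2,7):dx=-2,dy=+2->D; (3,4):dx=-8,dy=-11->C
  (3,5):dx=-1,dy=-2->C; (3,6):dx=-2,dy=-4->C; (3,7):dx=-6,dy=-7->C; (4,5):dx=+7,dy=+9->C
  (4,6):dx=+6,dy=+7->C; (4,7):dx=+2,dy=+4->C; (5,6):dx=-1,dy=-2->C; (5,7):dx=-5,dy=-5->C
  (6,7):dx=-4,dy=-3->C
Step 2: C = 20, D = 1, total pairs = 21.
Step 3: tau = (C - D)/(n(n-1)/2) = (20 - 1)/21 = 0.904762.
Step 4: Exact two-sided p-value (enumerate n! = 5040 permutations of y under H0): p = 0.002778.
Step 5: alpha = 0.1. reject H0.

tau_b = 0.9048 (C=20, D=1), p = 0.002778, reject H0.


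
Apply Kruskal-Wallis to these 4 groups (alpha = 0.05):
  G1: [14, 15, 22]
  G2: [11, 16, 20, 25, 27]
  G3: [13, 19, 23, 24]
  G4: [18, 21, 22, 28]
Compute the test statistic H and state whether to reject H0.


Step 1: Combine all N = 16 observations and assign midranks.
sorted (value, group, rank): (11,G2,1), (13,G3,2), (14,G1,3), (15,G1,4), (16,G2,5), (18,G4,6), (19,G3,7), (20,G2,8), (21,G4,9), (22,G1,10.5), (22,G4,10.5), (23,G3,12), (24,G3,13), (25,G2,14), (27,G2,15), (28,G4,16)
Step 2: Sum ranks within each group.
R_1 = 17.5 (n_1 = 3)
R_2 = 43 (n_2 = 5)
R_3 = 34 (n_3 = 4)
R_4 = 41.5 (n_4 = 4)
Step 3: H = 12/(N(N+1)) * sum(R_i^2/n_i) - 3(N+1)
     = 12/(16*17) * (17.5^2/3 + 43^2/5 + 34^2/4 + 41.5^2/4) - 3*17
     = 0.044118 * 1191.45 - 51
     = 1.563787.
Step 4: Ties present; correction factor C = 1 - 6/(16^3 - 16) = 0.998529. Corrected H = 1.563787 / 0.998529 = 1.566090.
Step 5: Under H0, H ~ chi^2(3); p-value = 0.667103.
Step 6: alpha = 0.05. fail to reject H0.

H = 1.5661, df = 3, p = 0.667103, fail to reject H0.


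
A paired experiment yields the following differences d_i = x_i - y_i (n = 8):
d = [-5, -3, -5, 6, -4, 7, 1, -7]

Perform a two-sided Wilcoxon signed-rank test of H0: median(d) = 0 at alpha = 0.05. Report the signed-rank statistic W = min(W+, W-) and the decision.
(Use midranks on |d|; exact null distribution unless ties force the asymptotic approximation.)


Step 1: Drop any zero differences (none here) and take |d_i|.
|d| = [5, 3, 5, 6, 4, 7, 1, 7]
Step 2: Midrank |d_i| (ties get averaged ranks).
ranks: |5|->4.5, |3|->2, |5|->4.5, |6|->6, |4|->3, |7|->7.5, |1|->1, |7|->7.5
Step 3: Attach original signs; sum ranks with positive sign and with negative sign.
W+ = 6 + 7.5 + 1 = 14.5
W- = 4.5 + 2 + 4.5 + 3 + 7.5 = 21.5
(Check: W+ + W- = 36 should equal n(n+1)/2 = 36.)
Step 4: Test statistic W = min(W+, W-) = 14.5.
Step 5: Ties in |d|, so use the tie-corrected normal approximation.
        E[W] = n(n+1)/4 = 8*9/4 = 18.
        Tie groups: |d|=5 (t=2), |d|=7 (t=2); sum(t^3 - t) = 12.
        Var[W] = n(n+1)(2n+1)/24 - sum(t^3-t)/48 = 1224/24 - 12/48 = 50.75.
        z = (W - E[W]) / sqrt(Var[W]) = (14.5 - 18) / 7.1239 = -0.4913.
        Two-sided p = 2*Phi(z) = 0.623212.
Step 6: alpha = 0.05. fail to reject H0.

W+ = 14.5, W- = 21.5, W = min = 14.5, p = 0.623212, fail to reject H0.


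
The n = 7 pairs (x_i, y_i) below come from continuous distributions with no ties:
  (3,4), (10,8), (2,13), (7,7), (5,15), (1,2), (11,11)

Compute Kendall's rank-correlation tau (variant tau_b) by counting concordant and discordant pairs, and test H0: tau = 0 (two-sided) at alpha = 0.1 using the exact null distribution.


Step 1: Enumerate the 21 unordered pairs (i,j) with i<j and classify each by sign(x_j-x_i) * sign(y_j-y_i).
  (1,2):dx=+7,dy=+4->C; (1,3):dx=-1,dy=+9->D; (1,4):dx=+4,dy=+3->C; (1,5):dx=+2,dy=+11->C
  (1,6):dx=-2,dy=-2->C; (1,7):dx=+8,dy=+7->C; (2,3):dx=-8,dy=+5->D; (2,4):dx=-3,dy=-1->C
  (2,5):dx=-5,dy=+7->D; (2,6):dx=-9,dy=-6->C; (2,7):dx=+1,dy=+3->C; (3,4):dx=+5,dy=-6->D
  (3,5):dx=+3,dy=+2->C; (3,6):dx=-1,dy=-11->C; (3,7):dx=+9,dy=-2->D; (4,5):dx=-2,dy=+8->D
  (4,6):dx=-6,dy=-5->C; (4,7):dx=+4,dy=+4->C; (5,6):dx=-4,dy=-13->C; (5,7):dx=+6,dy=-4->D
  (6,7):dx=+10,dy=+9->C
Step 2: C = 14, D = 7, total pairs = 21.
Step 3: tau = (C - D)/(n(n-1)/2) = (14 - 7)/21 = 0.333333.
Step 4: Exact two-sided p-value (enumerate n! = 5040 permutations of y under H0): p = 0.381349.
Step 5: alpha = 0.1. fail to reject H0.

tau_b = 0.3333 (C=14, D=7), p = 0.381349, fail to reject H0.


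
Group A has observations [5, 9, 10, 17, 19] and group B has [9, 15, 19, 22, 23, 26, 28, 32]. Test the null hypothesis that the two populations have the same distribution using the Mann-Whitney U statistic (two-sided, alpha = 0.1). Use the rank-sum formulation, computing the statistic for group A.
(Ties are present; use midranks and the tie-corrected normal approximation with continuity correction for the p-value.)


Step 1: Combine and sort all 13 observations; assign midranks.
sorted (value, group): (5,X), (9,X), (9,Y), (10,X), (15,Y), (17,X), (19,X), (19,Y), (22,Y), (23,Y), (26,Y), (28,Y), (32,Y)
ranks: 5->1, 9->2.5, 9->2.5, 10->4, 15->5, 17->6, 19->7.5, 19->7.5, 22->9, 23->10, 26->11, 28->12, 32->13
Step 2: Rank sum for X: R1 = 1 + 2.5 + 4 + 6 + 7.5 = 21.
Step 3: U_X = R1 - n1(n1+1)/2 = 21 - 5*6/2 = 21 - 15 = 6.
       U_Y = n1*n2 - U_X = 40 - 6 = 34.
Step 4: Ties are present, so use the tie-corrected normal approximation (with continuity correction) for the p-value.
Step 5: p-value = 0.047519; compare to alpha = 0.1. reject H0.

U_X = 6, p = 0.047519, reject H0 at alpha = 0.1.


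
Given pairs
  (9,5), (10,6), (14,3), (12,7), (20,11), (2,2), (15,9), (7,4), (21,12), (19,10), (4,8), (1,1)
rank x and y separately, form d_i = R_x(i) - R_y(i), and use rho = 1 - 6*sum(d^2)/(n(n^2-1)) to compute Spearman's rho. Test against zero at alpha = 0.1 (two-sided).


Step 1: Rank x and y separately (midranks; no ties here).
rank(x): 9->5, 10->6, 14->8, 12->7, 20->11, 2->2, 15->9, 7->4, 21->12, 19->10, 4->3, 1->1
rank(y): 5->5, 6->6, 3->3, 7->7, 11->11, 2->2, 9->9, 4->4, 12->12, 10->10, 8->8, 1->1
Step 2: d_i = R_x(i) - R_y(i); compute d_i^2.
  (5-5)^2=0, (6-6)^2=0, (8-3)^2=25, (7-7)^2=0, (11-11)^2=0, (2-2)^2=0, (9-9)^2=0, (4-4)^2=0, (12-12)^2=0, (10-10)^2=0, (3-8)^2=25, (1-1)^2=0
sum(d^2) = 50.
Step 3: rho = 1 - 6*50 / (12*(12^2 - 1)) = 1 - 300/1716 = 0.825175.
Step 4: Under H0, t = rho * sqrt((n-2)/(1-rho^2)) = 4.6195 ~ t(10).
Step 5: Two-sided p-value from the t-distribution with 10 df = 0.000951.
Step 6: alpha = 0.1. reject H0.

rho = 0.8252, p = 0.000951, reject H0 at alpha = 0.1.


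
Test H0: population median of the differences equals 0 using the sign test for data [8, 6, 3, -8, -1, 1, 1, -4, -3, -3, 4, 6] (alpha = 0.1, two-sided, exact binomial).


Step 1: Discard zero differences. Original n = 12; n_eff = number of nonzero differences = 12.
Nonzero differences (with sign): +8, +6, +3, -8, -1, +1, +1, -4, -3, -3, +4, +6
Step 2: Count signs: positive = 7, negative = 5.
Step 3: Under H0: P(positive) = 0.5, so the number of positives S ~ Bin(12, 0.5).
Step 4: Two-sided exact p-value = sum of Bin(12,0.5) probabilities at or below the observed probability = 0.774414.
Step 5: alpha = 0.1. fail to reject H0.

n_eff = 12, pos = 7, neg = 5, p = 0.774414, fail to reject H0.


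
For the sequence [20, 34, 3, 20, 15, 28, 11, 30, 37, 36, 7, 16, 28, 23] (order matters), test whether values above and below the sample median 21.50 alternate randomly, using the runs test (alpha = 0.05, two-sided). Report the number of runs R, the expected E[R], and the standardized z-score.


Step 1: Compute median = 21.50; label A = above, B = below.
Labels in order: BABBBABAAABBAA  (n_A = 7, n_B = 7)
Step 2: Count runs R = 8.
Step 3: Under H0 (random ordering), E[R] = 2*n_A*n_B/(n_A+n_B) + 1 = 2*7*7/14 + 1 = 8.0000.
        Var[R] = 2*n_A*n_B*(2*n_A*n_B - n_A - n_B) / ((n_A+n_B)^2 * (n_A+n_B-1)) = 8232/2548 = 3.2308.
        SD[R] = 1.7974.
Step 4: R = E[R], so z = 0 with no continuity correction.
Step 5: Two-sided p-value via normal approximation = 2*(1 - Phi(|z|)) = 1.000000.
Step 6: alpha = 0.05. fail to reject H0.

R = 8, z = 0.0000, p = 1.000000, fail to reject H0.


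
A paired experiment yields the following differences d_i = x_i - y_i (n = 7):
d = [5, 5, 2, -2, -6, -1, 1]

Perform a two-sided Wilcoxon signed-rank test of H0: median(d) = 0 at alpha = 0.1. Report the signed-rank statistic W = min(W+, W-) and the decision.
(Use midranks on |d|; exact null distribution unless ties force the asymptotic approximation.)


Step 1: Drop any zero differences (none here) and take |d_i|.
|d| = [5, 5, 2, 2, 6, 1, 1]
Step 2: Midrank |d_i| (ties get averaged ranks).
ranks: |5|->5.5, |5|->5.5, |2|->3.5, |2|->3.5, |6|->7, |1|->1.5, |1|->1.5
Step 3: Attach original signs; sum ranks with positive sign and with negative sign.
W+ = 5.5 + 5.5 + 3.5 + 1.5 = 16
W- = 3.5 + 7 + 1.5 = 12
(Check: W+ + W- = 28 should equal n(n+1)/2 = 28.)
Step 4: Test statistic W = min(W+, W-) = 12.
Step 5: Ties in |d|, so use the tie-corrected normal approximation.
        E[W] = n(n+1)/4 = 7*8/4 = 14.
        Tie groups: |d|=1 (t=2), |d|=2 (t=2), |d|=5 (t=2); sum(t^3 - t) = 18.
        Var[W] = n(n+1)(2n+1)/24 - sum(t^3-t)/48 = 840/24 - 18/48 = 34.625.
        z = (W - E[W]) / sqrt(Var[W]) = (12 - 14) / 5.8843 = -0.3399.
        Two-sided p = 2*Phi(z) = 0.733941.
Step 6: alpha = 0.1. fail to reject H0.

W+ = 16, W- = 12, W = min = 12, p = 0.733941, fail to reject H0.


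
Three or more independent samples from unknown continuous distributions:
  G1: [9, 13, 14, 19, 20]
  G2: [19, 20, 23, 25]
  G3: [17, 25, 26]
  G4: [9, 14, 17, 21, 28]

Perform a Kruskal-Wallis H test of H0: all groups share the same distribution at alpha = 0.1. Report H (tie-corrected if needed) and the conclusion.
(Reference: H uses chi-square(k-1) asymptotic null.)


Step 1: Combine all N = 17 observations and assign midranks.
sorted (value, group, rank): (9,G1,1.5), (9,G4,1.5), (13,G1,3), (14,G1,4.5), (14,G4,4.5), (17,G3,6.5), (17,G4,6.5), (19,G1,8.5), (19,G2,8.5), (20,G1,10.5), (20,G2,10.5), (21,G4,12), (23,G2,13), (25,G2,14.5), (25,G3,14.5), (26,G3,16), (28,G4,17)
Step 2: Sum ranks within each group.
R_1 = 28 (n_1 = 5)
R_2 = 46.5 (n_2 = 4)
R_3 = 37 (n_3 = 3)
R_4 = 41.5 (n_4 = 5)
Step 3: H = 12/(N(N+1)) * sum(R_i^2/n_i) - 3(N+1)
     = 12/(17*18) * (28^2/5 + 46.5^2/4 + 37^2/3 + 41.5^2/5) - 3*18
     = 0.039216 * 1498.15 - 54
     = 4.750817.
Step 4: Ties present; correction factor C = 1 - 36/(17^3 - 17) = 0.992647. Corrected H = 4.750817 / 0.992647 = 4.786008.
Step 5: Under H0, H ~ chi^2(3); p-value = 0.188154.
Step 6: alpha = 0.1. fail to reject H0.

H = 4.7860, df = 3, p = 0.188154, fail to reject H0.


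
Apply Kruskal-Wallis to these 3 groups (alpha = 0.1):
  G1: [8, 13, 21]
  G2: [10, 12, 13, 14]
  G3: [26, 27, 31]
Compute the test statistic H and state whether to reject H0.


Step 1: Combine all N = 10 observations and assign midranks.
sorted (value, group, rank): (8,G1,1), (10,G2,2), (12,G2,3), (13,G1,4.5), (13,G2,4.5), (14,G2,6), (21,G1,7), (26,G3,8), (27,G3,9), (31,G3,10)
Step 2: Sum ranks within each group.
R_1 = 12.5 (n_1 = 3)
R_2 = 15.5 (n_2 = 4)
R_3 = 27 (n_3 = 3)
Step 3: H = 12/(N(N+1)) * sum(R_i^2/n_i) - 3(N+1)
     = 12/(10*11) * (12.5^2/3 + 15.5^2/4 + 27^2/3) - 3*11
     = 0.109091 * 355.146 - 33
     = 5.743182.
Step 4: Ties present; correction factor C = 1 - 6/(10^3 - 10) = 0.993939. Corrected H = 5.743182 / 0.993939 = 5.778201.
Step 5: Under H0, H ~ chi^2(2); p-value = 0.055626.
Step 6: alpha = 0.1. reject H0.

H = 5.7782, df = 2, p = 0.055626, reject H0.


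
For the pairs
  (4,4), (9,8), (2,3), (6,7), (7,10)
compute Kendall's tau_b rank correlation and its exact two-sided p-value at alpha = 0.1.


Step 1: Enumerate the 10 unordered pairs (i,j) with i<j and classify each by sign(x_j-x_i) * sign(y_j-y_i).
  (1,2):dx=+5,dy=+4->C; (1,3):dx=-2,dy=-1->C; (1,4):dx=+2,dy=+3->C; (1,5):dx=+3,dy=+6->C
  (2,3):dx=-7,dy=-5->C; (2,4):dx=-3,dy=-1->C; (2,5):dx=-2,dy=+2->D; (3,4):dx=+4,dy=+4->C
  (3,5):dx=+5,dy=+7->C; (4,5):dx=+1,dy=+3->C
Step 2: C = 9, D = 1, total pairs = 10.
Step 3: tau = (C - D)/(n(n-1)/2) = (9 - 1)/10 = 0.800000.
Step 4: Exact two-sided p-value (enumerate n! = 120 permutations of y under H0): p = 0.083333.
Step 5: alpha = 0.1. reject H0.

tau_b = 0.8000 (C=9, D=1), p = 0.083333, reject H0.


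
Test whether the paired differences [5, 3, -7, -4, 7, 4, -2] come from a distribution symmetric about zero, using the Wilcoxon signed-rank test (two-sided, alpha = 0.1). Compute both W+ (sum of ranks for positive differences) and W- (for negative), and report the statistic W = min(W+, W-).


Step 1: Drop any zero differences (none here) and take |d_i|.
|d| = [5, 3, 7, 4, 7, 4, 2]
Step 2: Midrank |d_i| (ties get averaged ranks).
ranks: |5|->5, |3|->2, |7|->6.5, |4|->3.5, |7|->6.5, |4|->3.5, |2|->1
Step 3: Attach original signs; sum ranks with positive sign and with negative sign.
W+ = 5 + 2 + 6.5 + 3.5 = 17
W- = 6.5 + 3.5 + 1 = 11
(Check: W+ + W- = 28 should equal n(n+1)/2 = 28.)
Step 4: Test statistic W = min(W+, W-) = 11.
Step 5: Ties in |d|, so use the tie-corrected normal approximation.
        E[W] = n(n+1)/4 = 7*8/4 = 14.
        Tie groups: |d|=4 (t=2), |d|=7 (t=2); sum(t^3 - t) = 12.
        Var[W] = n(n+1)(2n+1)/24 - sum(t^3-t)/48 = 840/24 - 12/48 = 34.75.
        z = (W - E[W]) / sqrt(Var[W]) = (11 - 14) / 5.8949 = -0.5089.
        Two-sided p = 2*Phi(z) = 0.610813.
Step 6: alpha = 0.1. fail to reject H0.

W+ = 17, W- = 11, W = min = 11, p = 0.610813, fail to reject H0.


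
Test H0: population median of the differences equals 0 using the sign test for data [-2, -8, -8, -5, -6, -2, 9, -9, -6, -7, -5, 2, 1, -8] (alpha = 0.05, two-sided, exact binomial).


Step 1: Discard zero differences. Original n = 14; n_eff = number of nonzero differences = 14.
Nonzero differences (with sign): -2, -8, -8, -5, -6, -2, +9, -9, -6, -7, -5, +2, +1, -8
Step 2: Count signs: positive = 3, negative = 11.
Step 3: Under H0: P(positive) = 0.5, so the number of positives S ~ Bin(14, 0.5).
Step 4: Two-sided exact p-value = sum of Bin(14,0.5) probabilities at or below the observed probability = 0.057373.
Step 5: alpha = 0.05. fail to reject H0.

n_eff = 14, pos = 3, neg = 11, p = 0.057373, fail to reject H0.


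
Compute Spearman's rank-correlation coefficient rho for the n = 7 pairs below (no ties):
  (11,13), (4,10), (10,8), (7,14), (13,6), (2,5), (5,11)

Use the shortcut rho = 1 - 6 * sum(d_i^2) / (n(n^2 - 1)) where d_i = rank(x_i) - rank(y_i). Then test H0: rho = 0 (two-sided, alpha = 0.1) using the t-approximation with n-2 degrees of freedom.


Step 1: Rank x and y separately (midranks; no ties here).
rank(x): 11->6, 4->2, 10->5, 7->4, 13->7, 2->1, 5->3
rank(y): 13->6, 10->4, 8->3, 14->7, 6->2, 5->1, 11->5
Step 2: d_i = R_x(i) - R_y(i); compute d_i^2.
  (6-6)^2=0, (2-4)^2=4, (5-3)^2=4, (4-7)^2=9, (7-2)^2=25, (1-1)^2=0, (3-5)^2=4
sum(d^2) = 46.
Step 3: rho = 1 - 6*46 / (7*(7^2 - 1)) = 1 - 276/336 = 0.178571.
Step 4: Under H0, t = rho * sqrt((n-2)/(1-rho^2)) = 0.4058 ~ t(5).
Step 5: Two-sided p-value from the t-distribution with 5 df = 0.701658.
Step 6: alpha = 0.1. fail to reject H0.

rho = 0.1786, p = 0.701658, fail to reject H0 at alpha = 0.1.


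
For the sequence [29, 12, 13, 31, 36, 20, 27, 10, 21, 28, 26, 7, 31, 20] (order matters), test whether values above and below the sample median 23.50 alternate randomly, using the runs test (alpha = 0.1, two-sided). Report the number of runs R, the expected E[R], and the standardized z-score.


Step 1: Compute median = 23.50; label A = above, B = below.
Labels in order: ABBAABABBAABAB  (n_A = 7, n_B = 7)
Step 2: Count runs R = 10.
Step 3: Under H0 (random ordering), E[R] = 2*n_A*n_B/(n_A+n_B) + 1 = 2*7*7/14 + 1 = 8.0000.
        Var[R] = 2*n_A*n_B*(2*n_A*n_B - n_A - n_B) / ((n_A+n_B)^2 * (n_A+n_B-1)) = 8232/2548 = 3.2308.
        SD[R] = 1.7974.
Step 4: Continuity-corrected z = (R - 0.5 - E[R]) / SD[R] = (10 - 0.5 - 8.0000) / 1.7974 = 0.8345.
Step 5: Two-sided p-value via normal approximation = 2*(1 - Phi(|z|)) = 0.403986.
Step 6: alpha = 0.1. fail to reject H0.

R = 10, z = 0.8345, p = 0.403986, fail to reject H0.


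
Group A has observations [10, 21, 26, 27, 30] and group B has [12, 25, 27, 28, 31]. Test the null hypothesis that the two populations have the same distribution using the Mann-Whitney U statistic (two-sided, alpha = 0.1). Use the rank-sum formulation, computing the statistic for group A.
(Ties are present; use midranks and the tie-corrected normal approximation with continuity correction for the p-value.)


Step 1: Combine and sort all 10 observations; assign midranks.
sorted (value, group): (10,X), (12,Y), (21,X), (25,Y), (26,X), (27,X), (27,Y), (28,Y), (30,X), (31,Y)
ranks: 10->1, 12->2, 21->3, 25->4, 26->5, 27->6.5, 27->6.5, 28->8, 30->9, 31->10
Step 2: Rank sum for X: R1 = 1 + 3 + 5 + 6.5 + 9 = 24.5.
Step 3: U_X = R1 - n1(n1+1)/2 = 24.5 - 5*6/2 = 24.5 - 15 = 9.5.
       U_Y = n1*n2 - U_X = 25 - 9.5 = 15.5.
Step 4: Ties are present, so use the tie-corrected normal approximation (with continuity correction) for the p-value.
Step 5: p-value = 0.600402; compare to alpha = 0.1. fail to reject H0.

U_X = 9.5, p = 0.600402, fail to reject H0 at alpha = 0.1.


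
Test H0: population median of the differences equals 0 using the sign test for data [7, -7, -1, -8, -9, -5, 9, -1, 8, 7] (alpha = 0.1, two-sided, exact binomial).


Step 1: Discard zero differences. Original n = 10; n_eff = number of nonzero differences = 10.
Nonzero differences (with sign): +7, -7, -1, -8, -9, -5, +9, -1, +8, +7
Step 2: Count signs: positive = 4, negative = 6.
Step 3: Under H0: P(positive) = 0.5, so the number of positives S ~ Bin(10, 0.5).
Step 4: Two-sided exact p-value = sum of Bin(10,0.5) probabilities at or below the observed probability = 0.753906.
Step 5: alpha = 0.1. fail to reject H0.

n_eff = 10, pos = 4, neg = 6, p = 0.753906, fail to reject H0.


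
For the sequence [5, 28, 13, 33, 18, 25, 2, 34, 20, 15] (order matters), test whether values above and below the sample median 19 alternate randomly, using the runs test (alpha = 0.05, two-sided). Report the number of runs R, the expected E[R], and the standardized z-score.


Step 1: Compute median = 19; label A = above, B = below.
Labels in order: BABABABAAB  (n_A = 5, n_B = 5)
Step 2: Count runs R = 9.
Step 3: Under H0 (random ordering), E[R] = 2*n_A*n_B/(n_A+n_B) + 1 = 2*5*5/10 + 1 = 6.0000.
        Var[R] = 2*n_A*n_B*(2*n_A*n_B - n_A - n_B) / ((n_A+n_B)^2 * (n_A+n_B-1)) = 2000/900 = 2.2222.
        SD[R] = 1.4907.
Step 4: Continuity-corrected z = (R - 0.5 - E[R]) / SD[R] = (9 - 0.5 - 6.0000) / 1.4907 = 1.6771.
Step 5: Two-sided p-value via normal approximation = 2*(1 - Phi(|z|)) = 0.093533.
Step 6: alpha = 0.05. fail to reject H0.

R = 9, z = 1.6771, p = 0.093533, fail to reject H0.


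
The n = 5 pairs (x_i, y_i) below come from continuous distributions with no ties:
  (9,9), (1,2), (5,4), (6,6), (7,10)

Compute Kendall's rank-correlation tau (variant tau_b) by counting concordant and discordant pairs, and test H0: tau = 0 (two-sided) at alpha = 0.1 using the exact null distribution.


Step 1: Enumerate the 10 unordered pairs (i,j) with i<j and classify each by sign(x_j-x_i) * sign(y_j-y_i).
  (1,2):dx=-8,dy=-7->C; (1,3):dx=-4,dy=-5->C; (1,4):dx=-3,dy=-3->C; (1,5):dx=-2,dy=+1->D
  (2,3):dx=+4,dy=+2->C; (2,4):dx=+5,dy=+4->C; (2,5):dx=+6,dy=+8->C; (3,4):dx=+1,dy=+2->C
  (3,5):dx=+2,dy=+6->C; (4,5):dx=+1,dy=+4->C
Step 2: C = 9, D = 1, total pairs = 10.
Step 3: tau = (C - D)/(n(n-1)/2) = (9 - 1)/10 = 0.800000.
Step 4: Exact two-sided p-value (enumerate n! = 120 permutations of y under H0): p = 0.083333.
Step 5: alpha = 0.1. reject H0.

tau_b = 0.8000 (C=9, D=1), p = 0.083333, reject H0.


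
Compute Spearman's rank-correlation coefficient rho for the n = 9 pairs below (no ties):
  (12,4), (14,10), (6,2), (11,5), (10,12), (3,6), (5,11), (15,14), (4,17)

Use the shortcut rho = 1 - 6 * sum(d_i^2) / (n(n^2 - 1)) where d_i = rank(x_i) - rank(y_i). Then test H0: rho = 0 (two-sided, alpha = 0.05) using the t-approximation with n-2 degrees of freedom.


Step 1: Rank x and y separately (midranks; no ties here).
rank(x): 12->7, 14->8, 6->4, 11->6, 10->5, 3->1, 5->3, 15->9, 4->2
rank(y): 4->2, 10->5, 2->1, 5->3, 12->7, 6->4, 11->6, 14->8, 17->9
Step 2: d_i = R_x(i) - R_y(i); compute d_i^2.
  (7-2)^2=25, (8-5)^2=9, (4-1)^2=9, (6-3)^2=9, (5-7)^2=4, (1-4)^2=9, (3-6)^2=9, (9-8)^2=1, (2-9)^2=49
sum(d^2) = 124.
Step 3: rho = 1 - 6*124 / (9*(9^2 - 1)) = 1 - 744/720 = -0.033333.
Step 4: Under H0, t = rho * sqrt((n-2)/(1-rho^2)) = -0.0882 ~ t(7).
Step 5: Two-sided p-value from the t-distribution with 7 df = 0.932157.
Step 6: alpha = 0.05. fail to reject H0.

rho = -0.0333, p = 0.932157, fail to reject H0 at alpha = 0.05.


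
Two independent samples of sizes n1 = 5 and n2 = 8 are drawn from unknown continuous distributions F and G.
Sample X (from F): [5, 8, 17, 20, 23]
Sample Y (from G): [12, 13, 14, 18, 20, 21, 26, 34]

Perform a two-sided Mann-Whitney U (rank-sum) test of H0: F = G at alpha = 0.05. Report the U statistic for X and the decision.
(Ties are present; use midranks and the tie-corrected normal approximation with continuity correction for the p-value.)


Step 1: Combine and sort all 13 observations; assign midranks.
sorted (value, group): (5,X), (8,X), (12,Y), (13,Y), (14,Y), (17,X), (18,Y), (20,X), (20,Y), (21,Y), (23,X), (26,Y), (34,Y)
ranks: 5->1, 8->2, 12->3, 13->4, 14->5, 17->6, 18->7, 20->8.5, 20->8.5, 21->10, 23->11, 26->12, 34->13
Step 2: Rank sum for X: R1 = 1 + 2 + 6 + 8.5 + 11 = 28.5.
Step 3: U_X = R1 - n1(n1+1)/2 = 28.5 - 5*6/2 = 28.5 - 15 = 13.5.
       U_Y = n1*n2 - U_X = 40 - 13.5 = 26.5.
Step 4: Ties are present, so use the tie-corrected normal approximation (with continuity correction) for the p-value.
Step 5: p-value = 0.379120; compare to alpha = 0.05. fail to reject H0.

U_X = 13.5, p = 0.379120, fail to reject H0 at alpha = 0.05.


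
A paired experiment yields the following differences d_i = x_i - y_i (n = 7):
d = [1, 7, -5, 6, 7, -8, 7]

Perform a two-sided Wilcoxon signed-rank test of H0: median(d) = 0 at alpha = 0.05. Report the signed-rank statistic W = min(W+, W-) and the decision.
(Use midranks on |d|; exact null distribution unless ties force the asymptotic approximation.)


Step 1: Drop any zero differences (none here) and take |d_i|.
|d| = [1, 7, 5, 6, 7, 8, 7]
Step 2: Midrank |d_i| (ties get averaged ranks).
ranks: |1|->1, |7|->5, |5|->2, |6|->3, |7|->5, |8|->7, |7|->5
Step 3: Attach original signs; sum ranks with positive sign and with negative sign.
W+ = 1 + 5 + 3 + 5 + 5 = 19
W- = 2 + 7 = 9
(Check: W+ + W- = 28 should equal n(n+1)/2 = 28.)
Step 4: Test statistic W = min(W+, W-) = 9.
Step 5: Ties in |d|, so use the tie-corrected normal approximation.
        E[W] = n(n+1)/4 = 7*8/4 = 14.
        Tie groups: |d|=7 (t=3); sum(t^3 - t) = 24.
        Var[W] = n(n+1)(2n+1)/24 - sum(t^3-t)/48 = 840/24 - 24/48 = 34.5.
        z = (W - E[W]) / sqrt(Var[W]) = (9 - 14) / 5.8737 = -0.8513.
        Two-sided p = 2*Phi(z) = 0.394627.
Step 6: alpha = 0.05. fail to reject H0.

W+ = 19, W- = 9, W = min = 9, p = 0.394627, fail to reject H0.


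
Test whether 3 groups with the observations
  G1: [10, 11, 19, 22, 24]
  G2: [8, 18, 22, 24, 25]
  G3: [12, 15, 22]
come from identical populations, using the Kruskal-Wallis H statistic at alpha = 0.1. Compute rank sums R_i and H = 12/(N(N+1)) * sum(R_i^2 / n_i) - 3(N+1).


Step 1: Combine all N = 13 observations and assign midranks.
sorted (value, group, rank): (8,G2,1), (10,G1,2), (11,G1,3), (12,G3,4), (15,G3,5), (18,G2,6), (19,G1,7), (22,G1,9), (22,G2,9), (22,G3,9), (24,G1,11.5), (24,G2,11.5), (25,G2,13)
Step 2: Sum ranks within each group.
R_1 = 32.5 (n_1 = 5)
R_2 = 40.5 (n_2 = 5)
R_3 = 18 (n_3 = 3)
Step 3: H = 12/(N(N+1)) * sum(R_i^2/n_i) - 3(N+1)
     = 12/(13*14) * (32.5^2/5 + 40.5^2/5 + 18^2/3) - 3*14
     = 0.065934 * 647.3 - 42
     = 0.679121.
Step 4: Ties present; correction factor C = 1 - 30/(13^3 - 13) = 0.986264. Corrected H = 0.679121 / 0.986264 = 0.688579.
Step 5: Under H0, H ~ chi^2(2); p-value = 0.708724.
Step 6: alpha = 0.1. fail to reject H0.

H = 0.6886, df = 2, p = 0.708724, fail to reject H0.


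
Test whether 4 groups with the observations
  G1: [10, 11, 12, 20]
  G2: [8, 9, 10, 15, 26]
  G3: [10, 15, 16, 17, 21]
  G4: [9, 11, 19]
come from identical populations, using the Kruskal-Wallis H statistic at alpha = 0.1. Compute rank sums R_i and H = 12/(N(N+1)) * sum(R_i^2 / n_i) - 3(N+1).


Step 1: Combine all N = 17 observations and assign midranks.
sorted (value, group, rank): (8,G2,1), (9,G2,2.5), (9,G4,2.5), (10,G1,5), (10,G2,5), (10,G3,5), (11,G1,7.5), (11,G4,7.5), (12,G1,9), (15,G2,10.5), (15,G3,10.5), (16,G3,12), (17,G3,13), (19,G4,14), (20,G1,15), (21,G3,16), (26,G2,17)
Step 2: Sum ranks within each group.
R_1 = 36.5 (n_1 = 4)
R_2 = 36 (n_2 = 5)
R_3 = 56.5 (n_3 = 5)
R_4 = 24 (n_4 = 3)
Step 3: H = 12/(N(N+1)) * sum(R_i^2/n_i) - 3(N+1)
     = 12/(17*18) * (36.5^2/4 + 36^2/5 + 56.5^2/5 + 24^2/3) - 3*18
     = 0.039216 * 1422.71 - 54
     = 1.792647.
Step 4: Ties present; correction factor C = 1 - 42/(17^3 - 17) = 0.991422. Corrected H = 1.792647 / 0.991422 = 1.808158.
Step 5: Under H0, H ~ chi^2(3); p-value = 0.613161.
Step 6: alpha = 0.1. fail to reject H0.

H = 1.8082, df = 3, p = 0.613161, fail to reject H0.


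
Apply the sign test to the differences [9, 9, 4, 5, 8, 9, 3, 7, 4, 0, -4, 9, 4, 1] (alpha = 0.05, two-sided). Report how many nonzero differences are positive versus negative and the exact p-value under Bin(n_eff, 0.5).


Step 1: Discard zero differences. Original n = 14; n_eff = number of nonzero differences = 13.
Nonzero differences (with sign): +9, +9, +4, +5, +8, +9, +3, +7, +4, -4, +9, +4, +1
Step 2: Count signs: positive = 12, negative = 1.
Step 3: Under H0: P(positive) = 0.5, so the number of positives S ~ Bin(13, 0.5).
Step 4: Two-sided exact p-value = sum of Bin(13,0.5) probabilities at or below the observed probability = 0.003418.
Step 5: alpha = 0.05. reject H0.

n_eff = 13, pos = 12, neg = 1, p = 0.003418, reject H0.


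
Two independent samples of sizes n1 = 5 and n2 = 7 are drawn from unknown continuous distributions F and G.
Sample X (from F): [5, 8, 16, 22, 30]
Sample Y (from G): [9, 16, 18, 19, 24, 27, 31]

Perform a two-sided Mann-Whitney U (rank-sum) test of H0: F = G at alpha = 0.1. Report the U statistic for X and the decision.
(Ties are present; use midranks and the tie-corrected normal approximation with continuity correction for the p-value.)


Step 1: Combine and sort all 12 observations; assign midranks.
sorted (value, group): (5,X), (8,X), (9,Y), (16,X), (16,Y), (18,Y), (19,Y), (22,X), (24,Y), (27,Y), (30,X), (31,Y)
ranks: 5->1, 8->2, 9->3, 16->4.5, 16->4.5, 18->6, 19->7, 22->8, 24->9, 27->10, 30->11, 31->12
Step 2: Rank sum for X: R1 = 1 + 2 + 4.5 + 8 + 11 = 26.5.
Step 3: U_X = R1 - n1(n1+1)/2 = 26.5 - 5*6/2 = 26.5 - 15 = 11.5.
       U_Y = n1*n2 - U_X = 35 - 11.5 = 23.5.
Step 4: Ties are present, so use the tie-corrected normal approximation (with continuity correction) for the p-value.
Step 5: p-value = 0.370914; compare to alpha = 0.1. fail to reject H0.

U_X = 11.5, p = 0.370914, fail to reject H0 at alpha = 0.1.
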